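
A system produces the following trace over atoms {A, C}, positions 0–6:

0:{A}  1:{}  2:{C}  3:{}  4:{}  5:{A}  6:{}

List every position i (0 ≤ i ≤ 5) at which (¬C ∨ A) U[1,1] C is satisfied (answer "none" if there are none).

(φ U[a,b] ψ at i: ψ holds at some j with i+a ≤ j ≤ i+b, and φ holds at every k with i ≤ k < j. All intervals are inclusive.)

1

Evaluate at each i in [0,5]:
  i=0: ✗ (no rhs in [1,1])
  i=1: ✓ (rhs at j=2; lhs holds on [1,1])
  i=2: ✗ (no rhs in [3,3])
  i=3: ✗ (no rhs in [4,4])
  i=4: ✗ (no rhs in [5,5])
  i=5: ✗ (no rhs in [6,6])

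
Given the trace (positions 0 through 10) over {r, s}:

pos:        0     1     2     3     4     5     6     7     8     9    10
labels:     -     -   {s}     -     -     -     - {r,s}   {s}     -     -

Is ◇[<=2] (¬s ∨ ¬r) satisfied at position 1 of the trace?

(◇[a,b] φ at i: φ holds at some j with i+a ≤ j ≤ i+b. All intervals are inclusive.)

Check (¬s ∨ ¬r) at each j in [1,3]:
  j=1: true
  j=2: true
  j=3: true
Found at j=1 → formula holds.

Holds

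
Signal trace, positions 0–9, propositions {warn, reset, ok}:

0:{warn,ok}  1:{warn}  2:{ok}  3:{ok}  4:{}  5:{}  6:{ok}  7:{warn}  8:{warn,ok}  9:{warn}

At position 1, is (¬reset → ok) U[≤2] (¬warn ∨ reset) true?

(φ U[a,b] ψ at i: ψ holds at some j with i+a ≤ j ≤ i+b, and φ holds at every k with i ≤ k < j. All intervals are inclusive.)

No

Need some j in [1,3] with (¬warn ∨ reset), and (¬reset → ok) at every k in [1,j-1].
  j=1: (¬warn ∨ reset) false.
  j=2: (¬warn ∨ reset) holds, but (¬reset → ok) fails at k=1 → not this j.
  j=3: (¬warn ∨ reset) holds, but (¬reset → ok) fails at k=1 → not this j.
No j in the window works → until fails.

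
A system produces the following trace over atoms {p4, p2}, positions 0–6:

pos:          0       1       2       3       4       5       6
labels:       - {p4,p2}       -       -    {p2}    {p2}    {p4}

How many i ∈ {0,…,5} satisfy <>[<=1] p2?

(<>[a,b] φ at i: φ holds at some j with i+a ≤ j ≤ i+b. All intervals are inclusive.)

Evaluate at each i in [0,5]:
  i=0: ✓ (witness j=1)
  i=1: ✓ (witness j=1)
  i=2: ✗ (none in [2,3])
  i=3: ✓ (witness j=4)
  i=4: ✓ (witness j=4)
  i=5: ✓ (witness j=5)
Positions where it holds: {0, 1, 3, 4, 5} → 5.

5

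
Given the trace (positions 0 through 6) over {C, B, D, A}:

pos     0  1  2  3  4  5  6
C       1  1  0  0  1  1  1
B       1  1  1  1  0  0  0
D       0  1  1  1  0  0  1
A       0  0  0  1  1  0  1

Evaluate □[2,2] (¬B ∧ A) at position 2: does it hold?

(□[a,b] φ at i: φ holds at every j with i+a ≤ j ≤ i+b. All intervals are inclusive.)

Check (¬B ∧ A) at every j in [4,4]:
  j=4: true
All positions satisfy it → formula holds.

Holds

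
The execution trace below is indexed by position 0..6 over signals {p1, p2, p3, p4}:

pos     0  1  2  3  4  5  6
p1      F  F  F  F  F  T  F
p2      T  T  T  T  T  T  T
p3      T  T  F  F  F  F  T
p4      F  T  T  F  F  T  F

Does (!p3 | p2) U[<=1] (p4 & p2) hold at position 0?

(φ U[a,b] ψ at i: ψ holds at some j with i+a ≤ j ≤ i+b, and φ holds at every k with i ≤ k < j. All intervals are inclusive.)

True

Need some j in [0,1] with (p4 & p2), and (!p3 | p2) at every k in [0,j-1].
  j=0: (p4 & p2) false.
  j=1: (p4 & p2) holds; (!p3 | p2) holds at every k in [0,0] → satisfied.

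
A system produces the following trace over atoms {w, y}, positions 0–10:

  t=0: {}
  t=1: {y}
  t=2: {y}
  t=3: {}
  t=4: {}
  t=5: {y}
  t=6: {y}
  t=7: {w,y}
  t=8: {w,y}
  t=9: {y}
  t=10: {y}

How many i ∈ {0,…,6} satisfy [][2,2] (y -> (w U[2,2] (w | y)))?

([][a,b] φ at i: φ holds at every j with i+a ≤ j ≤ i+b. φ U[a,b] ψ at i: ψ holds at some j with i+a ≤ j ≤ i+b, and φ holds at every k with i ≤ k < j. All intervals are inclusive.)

3

Evaluate at each i in [0,6]:
  i=0: ✗ (fails at j=2)
  i=1: ✓ (all of [3,3])
  i=2: ✓ (all of [4,4])
  i=3: ✗ (fails at j=5)
  i=4: ✗ (fails at j=6)
  i=5: ✓ (all of [7,7])
  i=6: ✗ (fails at j=8)
Positions where it holds: {1, 2, 5} → 3.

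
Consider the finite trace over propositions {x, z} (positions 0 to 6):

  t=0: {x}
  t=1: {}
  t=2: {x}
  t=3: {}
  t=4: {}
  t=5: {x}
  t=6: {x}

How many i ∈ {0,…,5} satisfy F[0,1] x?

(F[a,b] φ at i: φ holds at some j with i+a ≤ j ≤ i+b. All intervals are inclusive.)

Evaluate at each i in [0,5]:
  i=0: ✓ (witness j=0)
  i=1: ✓ (witness j=2)
  i=2: ✓ (witness j=2)
  i=3: ✗ (none in [3,4])
  i=4: ✓ (witness j=5)
  i=5: ✓ (witness j=5)
Positions where it holds: {0, 1, 2, 4, 5} → 5.

5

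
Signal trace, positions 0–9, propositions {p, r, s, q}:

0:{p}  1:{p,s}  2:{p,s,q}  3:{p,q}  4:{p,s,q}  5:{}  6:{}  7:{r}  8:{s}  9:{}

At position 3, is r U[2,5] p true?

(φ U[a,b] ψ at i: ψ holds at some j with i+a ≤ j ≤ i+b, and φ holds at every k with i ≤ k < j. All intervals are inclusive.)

Need some j in [5,8] with p, and r at every k in [3,j-1].
  j=5: p false.
  j=6: p false.
  j=7: p false.
  j=8: p false.
No j in the window works → until fails.

Does not hold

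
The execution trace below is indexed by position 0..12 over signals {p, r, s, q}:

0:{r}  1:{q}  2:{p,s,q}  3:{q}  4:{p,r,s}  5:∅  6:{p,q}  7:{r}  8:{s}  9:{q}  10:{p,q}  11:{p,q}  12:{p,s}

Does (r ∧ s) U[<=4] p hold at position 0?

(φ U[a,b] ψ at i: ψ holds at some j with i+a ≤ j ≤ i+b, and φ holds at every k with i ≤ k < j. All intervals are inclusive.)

Need some j in [0,4] with p, and (r ∧ s) at every k in [0,j-1].
  j=0: p false.
  j=1: p false.
  j=2: p holds, but (r ∧ s) fails at k=0 → not this j.
  j=3: p false.
  j=4: p holds, but (r ∧ s) fails at k=0 → not this j.
No j in the window works → until fails.

No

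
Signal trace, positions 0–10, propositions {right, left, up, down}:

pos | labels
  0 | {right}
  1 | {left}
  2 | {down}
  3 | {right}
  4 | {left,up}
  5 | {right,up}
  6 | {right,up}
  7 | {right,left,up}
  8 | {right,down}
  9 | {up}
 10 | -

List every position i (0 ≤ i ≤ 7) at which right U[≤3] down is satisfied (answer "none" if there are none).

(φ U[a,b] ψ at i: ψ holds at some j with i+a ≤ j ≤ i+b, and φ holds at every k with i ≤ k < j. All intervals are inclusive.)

Evaluate at each i in [0,7]:
  i=0: ✗ (lhs fails at k=1 before rhs at j=2)
  i=1: ✗ (lhs fails at k=1 before rhs at j=2)
  i=2: ✓ (rhs at j=2)
  i=3: ✗ (no rhs in [3,6])
  i=4: ✗ (no rhs in [4,7])
  i=5: ✓ (rhs at j=8; lhs holds on [5,7])
  i=6: ✓ (rhs at j=8; lhs holds on [6,7])
  i=7: ✓ (rhs at j=8; lhs holds on [7,7])

2, 5, 6, 7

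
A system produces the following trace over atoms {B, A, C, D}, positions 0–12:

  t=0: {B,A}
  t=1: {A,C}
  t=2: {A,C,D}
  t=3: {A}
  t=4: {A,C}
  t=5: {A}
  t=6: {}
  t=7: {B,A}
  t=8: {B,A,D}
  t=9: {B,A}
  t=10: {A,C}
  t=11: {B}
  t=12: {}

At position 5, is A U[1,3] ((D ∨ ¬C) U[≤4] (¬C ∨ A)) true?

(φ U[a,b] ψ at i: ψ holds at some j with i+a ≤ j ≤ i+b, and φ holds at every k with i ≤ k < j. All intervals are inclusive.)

Need some j in [6,8] with ((D ∨ ¬C) U[≤4] (¬C ∨ A)), and A at every k in [5,j-1].
  j=6: ((D ∨ ¬C) U[≤4] (¬C ∨ A)) holds; A holds at every k in [5,5] → satisfied.

Yes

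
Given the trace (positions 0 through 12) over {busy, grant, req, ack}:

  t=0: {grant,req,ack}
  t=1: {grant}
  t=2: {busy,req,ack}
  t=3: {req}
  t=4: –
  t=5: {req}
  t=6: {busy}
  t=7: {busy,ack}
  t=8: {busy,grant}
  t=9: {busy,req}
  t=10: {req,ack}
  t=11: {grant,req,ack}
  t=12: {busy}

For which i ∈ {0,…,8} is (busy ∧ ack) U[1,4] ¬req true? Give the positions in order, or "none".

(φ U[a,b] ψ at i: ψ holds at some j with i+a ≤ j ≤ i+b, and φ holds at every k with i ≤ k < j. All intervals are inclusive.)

Evaluate at each i in [0,8]:
  i=0: ✗ (lhs fails at k=0 before rhs at j=1)
  i=1: ✗ (lhs fails at k=1 before rhs at j=4)
  i=2: ✗ (lhs fails at k=3 before rhs at j=4)
  i=3: ✗ (lhs fails at k=3 before rhs at j=4)
  i=4: ✗ (lhs fails at k=4 before rhs at j=6)
  i=5: ✗ (lhs fails at k=5 before rhs at j=6)
  i=6: ✗ (lhs fails at k=6 before rhs at j=7)
  i=7: ✓ (rhs at j=8; lhs holds on [7,7])
  i=8: ✗ (lhs fails at k=8 before rhs at j=12)

7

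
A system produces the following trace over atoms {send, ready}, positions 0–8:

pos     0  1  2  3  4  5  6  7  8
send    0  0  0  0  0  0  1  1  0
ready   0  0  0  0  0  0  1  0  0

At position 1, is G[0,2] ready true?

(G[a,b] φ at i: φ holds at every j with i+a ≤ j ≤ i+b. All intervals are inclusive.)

No

Check ready at every j in [1,3]:
  j=1: false
  j=2: false
  j=3: false
Fails at j=1 → formula fails.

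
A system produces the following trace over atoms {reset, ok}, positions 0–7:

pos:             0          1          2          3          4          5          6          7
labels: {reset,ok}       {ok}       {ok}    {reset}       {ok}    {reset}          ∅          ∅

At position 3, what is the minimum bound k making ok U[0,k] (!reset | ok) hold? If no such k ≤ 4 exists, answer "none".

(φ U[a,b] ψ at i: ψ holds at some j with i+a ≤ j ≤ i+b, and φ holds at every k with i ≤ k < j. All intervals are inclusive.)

none

Need earliest j ≥ 3 with (!reset | ok), and ok at every k in [3,j-1].
  j=3: rhs fails.
  j=4: rhs holds but lhs fails at k=3.
  j=5: rhs fails.
  j=6: rhs holds but lhs fails at k=3.
  j=7: rhs holds but lhs fails at k=3.
No witness within the range → none.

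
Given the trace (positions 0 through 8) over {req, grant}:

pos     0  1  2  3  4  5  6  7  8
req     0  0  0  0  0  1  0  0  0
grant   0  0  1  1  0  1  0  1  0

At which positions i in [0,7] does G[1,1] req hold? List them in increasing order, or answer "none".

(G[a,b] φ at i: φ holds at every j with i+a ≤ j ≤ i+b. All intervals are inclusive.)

Evaluate at each i in [0,7]:
  i=0: ✗ (fails at j=1)
  i=1: ✗ (fails at j=2)
  i=2: ✗ (fails at j=3)
  i=3: ✗ (fails at j=4)
  i=4: ✓ (all of [5,5])
  i=5: ✗ (fails at j=6)
  i=6: ✗ (fails at j=7)
  i=7: ✗ (fails at j=8)

4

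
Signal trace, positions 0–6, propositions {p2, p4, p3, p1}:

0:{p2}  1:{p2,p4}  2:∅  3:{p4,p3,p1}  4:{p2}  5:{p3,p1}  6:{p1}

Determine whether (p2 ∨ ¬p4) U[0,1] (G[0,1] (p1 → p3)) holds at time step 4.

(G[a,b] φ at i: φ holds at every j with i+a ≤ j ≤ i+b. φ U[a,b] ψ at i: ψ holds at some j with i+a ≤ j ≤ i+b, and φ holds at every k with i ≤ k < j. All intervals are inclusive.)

Yes

Need some j in [4,5] with G[0,1] (p1 → p3), and (p2 ∨ ¬p4) at every k in [4,j-1].
  j=4: G[0,1] (p1 → p3) holds; no prefix to check → satisfied.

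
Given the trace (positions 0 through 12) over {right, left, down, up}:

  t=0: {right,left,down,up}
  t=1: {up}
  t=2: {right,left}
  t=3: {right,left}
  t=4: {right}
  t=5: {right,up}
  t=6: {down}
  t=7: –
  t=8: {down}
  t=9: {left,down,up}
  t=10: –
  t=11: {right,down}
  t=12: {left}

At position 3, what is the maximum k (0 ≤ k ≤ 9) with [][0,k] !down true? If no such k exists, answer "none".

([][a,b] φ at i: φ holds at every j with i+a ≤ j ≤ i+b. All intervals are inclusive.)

2

!down must hold from j=3 onward; find where it first fails.
  j=3: holds
  j=4: holds
  j=5: holds
  j=6: fails
Holds on [3,5], so largest k = 2.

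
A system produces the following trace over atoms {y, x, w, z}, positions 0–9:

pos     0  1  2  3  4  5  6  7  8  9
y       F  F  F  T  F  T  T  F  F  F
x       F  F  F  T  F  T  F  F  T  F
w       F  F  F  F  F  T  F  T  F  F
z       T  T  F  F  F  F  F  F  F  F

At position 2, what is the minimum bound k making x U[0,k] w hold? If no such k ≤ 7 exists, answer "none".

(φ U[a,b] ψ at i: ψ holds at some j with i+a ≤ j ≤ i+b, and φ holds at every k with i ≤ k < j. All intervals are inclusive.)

none

Need earliest j ≥ 2 with w, and x at every k in [2,j-1].
  j=2: rhs fails.
  j=3: rhs fails.
  j=4: rhs fails.
  j=5: rhs holds but lhs fails at k=2.
  j=6: rhs fails.
  j=7: rhs holds but lhs fails at k=2.
  j=8: rhs fails.
  j=9: rhs fails.
No witness within the range → none.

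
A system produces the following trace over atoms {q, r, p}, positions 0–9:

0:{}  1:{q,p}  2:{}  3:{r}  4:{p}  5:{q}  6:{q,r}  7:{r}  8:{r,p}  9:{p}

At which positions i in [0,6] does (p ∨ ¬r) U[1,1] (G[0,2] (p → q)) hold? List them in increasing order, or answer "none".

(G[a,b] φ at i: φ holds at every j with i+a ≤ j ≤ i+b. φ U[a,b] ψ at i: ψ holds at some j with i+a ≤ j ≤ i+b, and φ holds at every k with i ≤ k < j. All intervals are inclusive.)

Evaluate at each i in [0,6]:
  i=0: ✓ (rhs at j=1; lhs holds on [0,0])
  i=1: ✗ (no rhs in [2,2])
  i=2: ✗ (no rhs in [3,3])
  i=3: ✗ (no rhs in [4,4])
  i=4: ✓ (rhs at j=5; lhs holds on [4,4])
  i=5: ✗ (no rhs in [6,6])
  i=6: ✗ (no rhs in [7,7])

0, 4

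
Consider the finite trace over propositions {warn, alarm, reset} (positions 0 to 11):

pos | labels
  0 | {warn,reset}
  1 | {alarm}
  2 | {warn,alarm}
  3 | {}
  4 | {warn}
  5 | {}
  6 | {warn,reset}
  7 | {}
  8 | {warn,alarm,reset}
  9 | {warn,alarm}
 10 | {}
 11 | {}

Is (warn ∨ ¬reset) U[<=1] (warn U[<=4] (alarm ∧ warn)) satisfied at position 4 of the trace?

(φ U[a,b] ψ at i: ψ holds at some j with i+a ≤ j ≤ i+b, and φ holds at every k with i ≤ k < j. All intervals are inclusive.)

Need some j in [4,5] with (warn U[<=4] (alarm ∧ warn)), and (warn ∨ ¬reset) at every k in [4,j-1].
  j=4: (warn U[<=4] (alarm ∧ warn)) — fails.
  j=5: (warn U[<=4] (alarm ∧ warn)) — fails.
No j in the window works → until fails.

False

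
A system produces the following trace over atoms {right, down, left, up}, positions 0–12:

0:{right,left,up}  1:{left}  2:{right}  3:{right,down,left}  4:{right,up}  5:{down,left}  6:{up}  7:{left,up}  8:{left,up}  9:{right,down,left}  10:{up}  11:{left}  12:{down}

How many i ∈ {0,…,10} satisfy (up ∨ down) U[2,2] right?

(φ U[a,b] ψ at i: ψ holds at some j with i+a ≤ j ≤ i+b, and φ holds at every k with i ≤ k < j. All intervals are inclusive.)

Evaluate at each i in [0,10]:
  i=0: ✗ (lhs fails at k=1 before rhs at j=2)
  i=1: ✗ (lhs fails at k=1 before rhs at j=3)
  i=2: ✗ (lhs fails at k=2 before rhs at j=4)
  i=3: ✗ (no rhs in [5,5])
  i=4: ✗ (no rhs in [6,6])
  i=5: ✗ (no rhs in [7,7])
  i=6: ✗ (no rhs in [8,8])
  i=7: ✓ (rhs at j=9; lhs holds on [7,8])
  i=8: ✗ (no rhs in [10,10])
  i=9: ✗ (no rhs in [11,11])
  i=10: ✗ (no rhs in [12,12])
Positions where it holds: {7} → 1.

1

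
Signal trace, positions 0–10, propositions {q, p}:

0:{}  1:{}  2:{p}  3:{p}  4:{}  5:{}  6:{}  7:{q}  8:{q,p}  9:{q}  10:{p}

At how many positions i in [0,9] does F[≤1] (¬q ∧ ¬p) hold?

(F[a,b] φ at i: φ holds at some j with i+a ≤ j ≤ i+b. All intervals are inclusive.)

6

Evaluate at each i in [0,9]:
  i=0: ✓ (witness j=0)
  i=1: ✓ (witness j=1)
  i=2: ✗ (none in [2,3])
  i=3: ✓ (witness j=4)
  i=4: ✓ (witness j=4)
  i=5: ✓ (witness j=5)
  i=6: ✓ (witness j=6)
  i=7: ✗ (none in [7,8])
  i=8: ✗ (none in [8,9])
  i=9: ✗ (none in [9,10])
Positions where it holds: {0, 1, 3, 4, 5, 6} → 6.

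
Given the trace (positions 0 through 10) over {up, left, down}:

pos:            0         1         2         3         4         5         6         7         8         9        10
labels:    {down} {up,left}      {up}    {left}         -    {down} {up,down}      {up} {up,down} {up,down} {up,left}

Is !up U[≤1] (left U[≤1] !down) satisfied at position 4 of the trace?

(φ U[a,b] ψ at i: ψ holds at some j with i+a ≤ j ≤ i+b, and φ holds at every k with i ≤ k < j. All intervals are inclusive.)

Yes

Need some j in [4,5] with (left U[≤1] !down), and !up at every k in [4,j-1].
  j=4: (left U[≤1] !down) holds; no prefix to check → satisfied.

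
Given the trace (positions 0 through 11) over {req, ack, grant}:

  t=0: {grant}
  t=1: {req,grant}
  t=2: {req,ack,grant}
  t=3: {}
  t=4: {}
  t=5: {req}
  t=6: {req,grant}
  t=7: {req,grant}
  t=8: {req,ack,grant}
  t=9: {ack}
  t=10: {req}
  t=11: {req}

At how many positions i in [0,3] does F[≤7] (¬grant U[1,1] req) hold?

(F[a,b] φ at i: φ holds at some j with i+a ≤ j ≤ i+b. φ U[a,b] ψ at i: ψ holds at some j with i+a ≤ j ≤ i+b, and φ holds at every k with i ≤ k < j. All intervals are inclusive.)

4

Evaluate at each i in [0,3]:
  i=0: ✓ (witness j=4)
  i=1: ✓ (witness j=4)
  i=2: ✓ (witness j=4)
  i=3: ✓ (witness j=4)
Positions where it holds: {0, 1, 2, 3} → 4.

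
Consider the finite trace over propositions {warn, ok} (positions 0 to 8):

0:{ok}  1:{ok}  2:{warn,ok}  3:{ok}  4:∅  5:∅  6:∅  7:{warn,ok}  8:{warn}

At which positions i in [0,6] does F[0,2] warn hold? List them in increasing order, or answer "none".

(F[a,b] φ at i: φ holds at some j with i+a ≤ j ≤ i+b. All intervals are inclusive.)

Evaluate at each i in [0,6]:
  i=0: ✓ (witness j=2)
  i=1: ✓ (witness j=2)
  i=2: ✓ (witness j=2)
  i=3: ✗ (none in [3,5])
  i=4: ✗ (none in [4,6])
  i=5: ✓ (witness j=7)
  i=6: ✓ (witness j=7)

0, 1, 2, 5, 6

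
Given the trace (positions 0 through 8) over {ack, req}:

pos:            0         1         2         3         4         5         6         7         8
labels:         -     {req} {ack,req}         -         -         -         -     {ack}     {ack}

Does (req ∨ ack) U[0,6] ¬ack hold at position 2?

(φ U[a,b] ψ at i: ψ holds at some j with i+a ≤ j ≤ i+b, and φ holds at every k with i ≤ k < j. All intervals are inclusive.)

Need some j in [2,8] with ¬ack, and (req ∨ ack) at every k in [2,j-1].
  j=2: ¬ack false.
  j=3: ¬ack holds; (req ∨ ack) holds at every k in [2,2] → satisfied.

True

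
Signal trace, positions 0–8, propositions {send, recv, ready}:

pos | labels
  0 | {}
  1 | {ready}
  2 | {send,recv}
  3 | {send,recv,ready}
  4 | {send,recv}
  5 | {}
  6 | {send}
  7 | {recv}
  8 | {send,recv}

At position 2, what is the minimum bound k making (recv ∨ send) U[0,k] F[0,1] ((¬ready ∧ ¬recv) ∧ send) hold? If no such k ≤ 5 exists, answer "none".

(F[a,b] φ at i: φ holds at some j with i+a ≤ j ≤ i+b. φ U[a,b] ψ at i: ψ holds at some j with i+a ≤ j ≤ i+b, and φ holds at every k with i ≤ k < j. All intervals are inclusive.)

3

Need earliest j ≥ 2 with F[0,1] ((¬ready ∧ ¬recv) ∧ send), and (recv ∨ send) at every k in [2,j-1].
  j=2: rhs fails.
  j=3: rhs fails.
  j=4: rhs fails.
  j=5: rhs holds; lhs holds on [2,4]. k = 3.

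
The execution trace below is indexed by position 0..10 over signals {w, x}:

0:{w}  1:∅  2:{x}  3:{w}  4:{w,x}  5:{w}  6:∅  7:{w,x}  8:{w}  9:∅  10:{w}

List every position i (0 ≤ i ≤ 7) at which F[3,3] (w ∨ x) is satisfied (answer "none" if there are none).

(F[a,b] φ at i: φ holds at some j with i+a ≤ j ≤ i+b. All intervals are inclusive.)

Evaluate at each i in [0,7]:
  i=0: ✓ (witness j=3)
  i=1: ✓ (witness j=4)
  i=2: ✓ (witness j=5)
  i=3: ✗ (none in [6,6])
  i=4: ✓ (witness j=7)
  i=5: ✓ (witness j=8)
  i=6: ✗ (none in [9,9])
  i=7: ✓ (witness j=10)

0, 1, 2, 4, 5, 7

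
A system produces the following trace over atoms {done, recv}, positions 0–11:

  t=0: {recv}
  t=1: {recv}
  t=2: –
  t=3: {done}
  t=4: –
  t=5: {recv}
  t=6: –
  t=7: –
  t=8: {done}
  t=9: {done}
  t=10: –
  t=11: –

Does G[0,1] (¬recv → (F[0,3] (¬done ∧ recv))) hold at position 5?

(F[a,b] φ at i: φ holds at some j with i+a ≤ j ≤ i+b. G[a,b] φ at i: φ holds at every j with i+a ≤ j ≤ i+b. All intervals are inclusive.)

Check (¬recv → (F[0,3] (¬done ∧ recv))) at every j in [5,6]:
  j=5: antecedent false → ✓
  j=6: antecedent true; consequent fails (none in [6,9]) → ✗
Fails at j=6 → formula fails.

No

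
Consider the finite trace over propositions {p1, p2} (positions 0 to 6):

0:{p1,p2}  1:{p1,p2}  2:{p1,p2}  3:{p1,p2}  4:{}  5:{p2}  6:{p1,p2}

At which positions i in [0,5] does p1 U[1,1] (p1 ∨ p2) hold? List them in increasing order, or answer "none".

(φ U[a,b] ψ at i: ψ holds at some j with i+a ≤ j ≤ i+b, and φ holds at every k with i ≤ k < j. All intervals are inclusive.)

0, 1, 2

Evaluate at each i in [0,5]:
  i=0: ✓ (rhs at j=1; lhs holds on [0,0])
  i=1: ✓ (rhs at j=2; lhs holds on [1,1])
  i=2: ✓ (rhs at j=3; lhs holds on [2,2])
  i=3: ✗ (no rhs in [4,4])
  i=4: ✗ (lhs fails at k=4 before rhs at j=5)
  i=5: ✗ (lhs fails at k=5 before rhs at j=6)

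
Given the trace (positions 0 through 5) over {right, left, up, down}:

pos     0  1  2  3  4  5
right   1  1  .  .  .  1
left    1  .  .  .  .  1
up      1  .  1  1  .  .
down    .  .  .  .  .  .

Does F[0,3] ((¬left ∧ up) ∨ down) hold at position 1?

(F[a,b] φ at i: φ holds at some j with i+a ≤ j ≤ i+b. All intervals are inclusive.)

Check ((¬left ∧ up) ∨ down) at each j in [1,4]:
  j=1: false
  j=2: true
  j=3: true
  j=4: false
Found at j=2 → formula holds.

True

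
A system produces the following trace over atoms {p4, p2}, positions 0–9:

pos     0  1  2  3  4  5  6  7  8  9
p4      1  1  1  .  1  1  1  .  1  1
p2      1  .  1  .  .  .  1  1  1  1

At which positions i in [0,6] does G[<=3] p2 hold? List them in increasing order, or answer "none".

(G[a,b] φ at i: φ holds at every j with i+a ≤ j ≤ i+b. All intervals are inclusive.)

Evaluate at each i in [0,6]:
  i=0: ✗ (fails at j=1)
  i=1: ✗ (fails at j=1)
  i=2: ✗ (fails at j=3)
  i=3: ✗ (fails at j=3)
  i=4: ✗ (fails at j=4)
  i=5: ✗ (fails at j=5)
  i=6: ✓ (all of [6,9])

6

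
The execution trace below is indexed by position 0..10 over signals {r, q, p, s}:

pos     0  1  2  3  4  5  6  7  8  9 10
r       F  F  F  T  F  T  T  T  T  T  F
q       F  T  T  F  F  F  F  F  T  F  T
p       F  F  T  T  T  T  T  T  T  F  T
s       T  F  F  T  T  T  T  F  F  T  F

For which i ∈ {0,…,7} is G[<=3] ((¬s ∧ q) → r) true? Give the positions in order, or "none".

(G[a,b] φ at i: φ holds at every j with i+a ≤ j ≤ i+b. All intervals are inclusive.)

3, 4, 5, 6

Evaluate at each i in [0,7]:
  i=0: ✗ (fails at j=1)
  i=1: ✗ (fails at j=1)
  i=2: ✗ (fails at j=2)
  i=3: ✓ (all of [3,6])
  i=4: ✓ (all of [4,7])
  i=5: ✓ (all of [5,8])
  i=6: ✓ (all of [6,9])
  i=7: ✗ (fails at j=10)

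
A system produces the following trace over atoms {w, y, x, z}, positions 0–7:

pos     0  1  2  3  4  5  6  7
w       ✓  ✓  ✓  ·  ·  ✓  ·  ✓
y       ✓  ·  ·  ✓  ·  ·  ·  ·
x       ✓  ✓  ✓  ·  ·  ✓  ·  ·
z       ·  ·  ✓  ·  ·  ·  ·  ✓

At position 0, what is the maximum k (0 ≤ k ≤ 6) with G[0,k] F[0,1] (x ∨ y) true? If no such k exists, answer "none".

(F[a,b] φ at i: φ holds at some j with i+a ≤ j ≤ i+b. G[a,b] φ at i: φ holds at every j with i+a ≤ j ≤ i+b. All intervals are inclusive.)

5

F[0,1] (x ∨ y) must hold from j=0 onward; find where it first fails.
  j=0: holds
  j=1: holds
  j=2: holds
  j=3: holds
  j=4: holds
  j=5: holds
  j=6: fails
Holds on [0,5], so largest k = 5.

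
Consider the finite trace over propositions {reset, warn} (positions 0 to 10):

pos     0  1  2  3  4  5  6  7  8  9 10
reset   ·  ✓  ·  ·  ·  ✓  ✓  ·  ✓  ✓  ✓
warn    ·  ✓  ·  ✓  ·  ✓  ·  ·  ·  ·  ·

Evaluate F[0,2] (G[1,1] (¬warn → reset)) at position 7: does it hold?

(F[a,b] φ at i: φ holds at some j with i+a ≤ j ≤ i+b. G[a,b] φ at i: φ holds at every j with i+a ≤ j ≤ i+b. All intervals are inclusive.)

True

Check G[1,1] (¬warn → reset) at each j in [7,9]:
  j=7: holds on [8,8]
  j=8: holds on [9,9]
  j=9: holds on [10,10]
Found at j=7 → formula holds.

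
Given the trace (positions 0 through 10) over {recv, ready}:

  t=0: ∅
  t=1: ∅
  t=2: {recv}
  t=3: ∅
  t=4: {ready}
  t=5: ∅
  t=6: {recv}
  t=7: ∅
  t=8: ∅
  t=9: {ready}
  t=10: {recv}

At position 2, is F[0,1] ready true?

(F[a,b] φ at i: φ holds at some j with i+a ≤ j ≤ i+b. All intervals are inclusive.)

No

Check ready at each j in [2,3]:
  j=2: false
  j=3: false
No position in the window satisfies it → formula fails.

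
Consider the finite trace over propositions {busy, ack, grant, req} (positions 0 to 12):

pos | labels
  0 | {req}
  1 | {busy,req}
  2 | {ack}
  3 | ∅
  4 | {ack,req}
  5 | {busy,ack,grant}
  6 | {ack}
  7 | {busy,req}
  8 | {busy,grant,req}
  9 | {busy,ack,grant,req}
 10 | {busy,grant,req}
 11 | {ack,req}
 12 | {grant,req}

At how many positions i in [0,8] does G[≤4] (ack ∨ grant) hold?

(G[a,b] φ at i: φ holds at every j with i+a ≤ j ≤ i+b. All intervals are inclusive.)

Evaluate at each i in [0,8]:
  i=0: ✗ (fails at j=0)
  i=1: ✗ (fails at j=1)
  i=2: ✗ (fails at j=3)
  i=3: ✗ (fails at j=3)
  i=4: ✗ (fails at j=7)
  i=5: ✗ (fails at j=7)
  i=6: ✗ (fails at j=7)
  i=7: ✗ (fails at j=7)
  i=8: ✓ (all of [8,12])
Positions where it holds: {8} → 1.

1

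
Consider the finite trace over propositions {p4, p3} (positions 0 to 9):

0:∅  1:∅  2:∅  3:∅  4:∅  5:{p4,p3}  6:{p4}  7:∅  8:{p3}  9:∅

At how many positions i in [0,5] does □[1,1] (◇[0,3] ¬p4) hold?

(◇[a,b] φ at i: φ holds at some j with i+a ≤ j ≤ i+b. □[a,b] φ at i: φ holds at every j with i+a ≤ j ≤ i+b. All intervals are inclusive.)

Evaluate at each i in [0,5]:
  i=0: ✓ (all of [1,1])
  i=1: ✓ (all of [2,2])
  i=2: ✓ (all of [3,3])
  i=3: ✓ (all of [4,4])
  i=4: ✓ (all of [5,5])
  i=5: ✓ (all of [6,6])
Positions where it holds: {0, 1, 2, 3, 4, 5} → 6.

6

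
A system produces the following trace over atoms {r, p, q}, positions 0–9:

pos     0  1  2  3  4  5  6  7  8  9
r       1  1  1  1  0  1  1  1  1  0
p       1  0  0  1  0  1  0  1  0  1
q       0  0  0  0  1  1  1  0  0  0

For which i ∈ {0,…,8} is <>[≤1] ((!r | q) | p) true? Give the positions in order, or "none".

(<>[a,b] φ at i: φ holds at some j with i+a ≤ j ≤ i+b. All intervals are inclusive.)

0, 2, 3, 4, 5, 6, 7, 8

Evaluate at each i in [0,8]:
  i=0: ✓ (witness j=0)
  i=1: ✗ (none in [1,2])
  i=2: ✓ (witness j=3)
  i=3: ✓ (witness j=3)
  i=4: ✓ (witness j=4)
  i=5: ✓ (witness j=5)
  i=6: ✓ (witness j=6)
  i=7: ✓ (witness j=7)
  i=8: ✓ (witness j=9)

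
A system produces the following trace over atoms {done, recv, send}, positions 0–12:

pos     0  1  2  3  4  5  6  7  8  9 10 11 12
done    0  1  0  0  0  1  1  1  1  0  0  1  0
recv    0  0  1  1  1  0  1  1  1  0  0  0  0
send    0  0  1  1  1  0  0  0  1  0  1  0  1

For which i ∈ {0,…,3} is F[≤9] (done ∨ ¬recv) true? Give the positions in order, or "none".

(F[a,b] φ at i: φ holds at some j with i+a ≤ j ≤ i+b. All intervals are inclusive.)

Evaluate at each i in [0,3]:
  i=0: ✓ (witness j=0)
  i=1: ✓ (witness j=1)
  i=2: ✓ (witness j=5)
  i=3: ✓ (witness j=5)

0, 1, 2, 3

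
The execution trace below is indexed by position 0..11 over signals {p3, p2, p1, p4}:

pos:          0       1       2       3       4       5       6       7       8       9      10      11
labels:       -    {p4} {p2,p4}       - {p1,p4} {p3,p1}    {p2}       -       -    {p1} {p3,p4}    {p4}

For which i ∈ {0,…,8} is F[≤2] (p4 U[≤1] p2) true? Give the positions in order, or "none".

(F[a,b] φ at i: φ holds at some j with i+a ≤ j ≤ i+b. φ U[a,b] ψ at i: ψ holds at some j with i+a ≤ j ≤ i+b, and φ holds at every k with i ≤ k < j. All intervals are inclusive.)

Evaluate at each i in [0,8]:
  i=0: ✓ (witness j=1)
  i=1: ✓ (witness j=1)
  i=2: ✓ (witness j=2)
  i=3: ✗ (none in [3,5])
  i=4: ✓ (witness j=6)
  i=5: ✓ (witness j=6)
  i=6: ✓ (witness j=6)
  i=7: ✗ (none in [7,9])
  i=8: ✗ (none in [8,10])

0, 1, 2, 4, 5, 6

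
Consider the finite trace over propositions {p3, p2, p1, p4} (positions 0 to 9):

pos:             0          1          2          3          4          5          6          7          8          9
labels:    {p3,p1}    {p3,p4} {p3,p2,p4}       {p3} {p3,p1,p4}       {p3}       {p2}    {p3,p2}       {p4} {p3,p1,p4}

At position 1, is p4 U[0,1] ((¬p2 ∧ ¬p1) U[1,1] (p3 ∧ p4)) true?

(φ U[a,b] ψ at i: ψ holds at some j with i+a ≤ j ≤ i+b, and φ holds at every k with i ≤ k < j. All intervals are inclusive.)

Need some j in [1,2] with ((¬p2 ∧ ¬p1) U[1,1] (p3 ∧ p4)), and p4 at every k in [1,j-1].
  j=1: ((¬p2 ∧ ¬p1) U[1,1] (p3 ∧ p4)) holds; no prefix to check → satisfied.

Holds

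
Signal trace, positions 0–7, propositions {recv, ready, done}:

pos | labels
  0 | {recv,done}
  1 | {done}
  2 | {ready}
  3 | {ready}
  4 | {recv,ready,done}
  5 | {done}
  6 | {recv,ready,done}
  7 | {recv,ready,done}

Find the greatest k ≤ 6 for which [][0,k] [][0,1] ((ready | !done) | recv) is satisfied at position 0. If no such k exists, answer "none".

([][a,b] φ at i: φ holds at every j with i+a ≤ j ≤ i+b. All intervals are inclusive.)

none

[][0,1] ((ready | !done) | recv) must hold from j=0 onward; find where it first fails.
  j=0: fails → no k works.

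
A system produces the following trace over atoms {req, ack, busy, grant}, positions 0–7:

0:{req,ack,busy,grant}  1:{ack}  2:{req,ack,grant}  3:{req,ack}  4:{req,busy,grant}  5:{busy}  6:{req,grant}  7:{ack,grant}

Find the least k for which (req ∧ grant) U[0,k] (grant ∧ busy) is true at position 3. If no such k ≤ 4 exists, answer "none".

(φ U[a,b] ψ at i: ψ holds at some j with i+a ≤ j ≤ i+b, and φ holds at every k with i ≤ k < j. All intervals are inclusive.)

none

Need earliest j ≥ 3 with (grant ∧ busy), and (req ∧ grant) at every k in [3,j-1].
  j=3: rhs fails.
  j=4: rhs holds but lhs fails at k=3.
  j=5: rhs fails.
  j=6: rhs fails.
  j=7: rhs fails.
No witness within the range → none.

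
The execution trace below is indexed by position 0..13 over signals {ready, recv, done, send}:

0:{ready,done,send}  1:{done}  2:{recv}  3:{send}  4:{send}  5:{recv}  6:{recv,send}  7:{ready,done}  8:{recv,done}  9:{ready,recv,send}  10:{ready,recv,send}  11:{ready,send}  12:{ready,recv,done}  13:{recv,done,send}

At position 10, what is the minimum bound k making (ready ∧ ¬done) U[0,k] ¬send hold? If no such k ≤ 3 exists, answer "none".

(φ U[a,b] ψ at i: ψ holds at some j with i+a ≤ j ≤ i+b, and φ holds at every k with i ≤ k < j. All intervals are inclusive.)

Need earliest j ≥ 10 with ¬send, and (ready ∧ ¬done) at every k in [10,j-1].
  j=10: rhs fails.
  j=11: rhs fails.
  j=12: rhs holds; lhs holds on [10,11]. k = 2.

2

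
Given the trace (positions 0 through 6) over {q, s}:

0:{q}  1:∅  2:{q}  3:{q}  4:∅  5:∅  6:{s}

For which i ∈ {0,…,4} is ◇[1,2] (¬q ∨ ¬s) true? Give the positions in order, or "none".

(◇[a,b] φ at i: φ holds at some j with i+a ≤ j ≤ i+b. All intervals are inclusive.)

0, 1, 2, 3, 4

Evaluate at each i in [0,4]:
  i=0: ✓ (witness j=1)
  i=1: ✓ (witness j=2)
  i=2: ✓ (witness j=3)
  i=3: ✓ (witness j=4)
  i=4: ✓ (witness j=5)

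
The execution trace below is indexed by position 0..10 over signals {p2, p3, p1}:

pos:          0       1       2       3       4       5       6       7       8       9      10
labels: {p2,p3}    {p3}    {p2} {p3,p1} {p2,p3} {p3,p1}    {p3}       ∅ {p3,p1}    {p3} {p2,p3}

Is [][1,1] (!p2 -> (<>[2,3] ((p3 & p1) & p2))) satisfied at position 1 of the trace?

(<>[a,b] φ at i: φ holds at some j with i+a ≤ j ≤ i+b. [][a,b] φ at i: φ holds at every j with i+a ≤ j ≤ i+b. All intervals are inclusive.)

Check (!p2 -> (<>[2,3] ((p3 & p1) & p2))) at every j in [2,2]:
  j=2: antecedent false → ✓
All positions satisfy it → formula holds.

True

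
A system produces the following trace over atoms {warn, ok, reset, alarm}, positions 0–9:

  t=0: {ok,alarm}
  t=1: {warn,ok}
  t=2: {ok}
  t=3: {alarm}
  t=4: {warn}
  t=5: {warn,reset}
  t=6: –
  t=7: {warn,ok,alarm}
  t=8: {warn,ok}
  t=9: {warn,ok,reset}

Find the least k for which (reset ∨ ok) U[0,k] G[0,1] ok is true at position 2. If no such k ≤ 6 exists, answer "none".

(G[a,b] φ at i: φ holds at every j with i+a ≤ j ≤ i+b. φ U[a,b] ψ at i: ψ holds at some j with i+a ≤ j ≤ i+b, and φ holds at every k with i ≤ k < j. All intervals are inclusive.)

none

Need earliest j ≥ 2 with G[0,1] ok, and (reset ∨ ok) at every k in [2,j-1].
  j=2: rhs fails.
  j=3: rhs fails.
  j=4: rhs fails.
  j=5: rhs fails.
  j=6: rhs fails.
  j=7: rhs holds but lhs fails at k=3.
  j=8: rhs holds but lhs fails at k=3.
No witness within the range → none.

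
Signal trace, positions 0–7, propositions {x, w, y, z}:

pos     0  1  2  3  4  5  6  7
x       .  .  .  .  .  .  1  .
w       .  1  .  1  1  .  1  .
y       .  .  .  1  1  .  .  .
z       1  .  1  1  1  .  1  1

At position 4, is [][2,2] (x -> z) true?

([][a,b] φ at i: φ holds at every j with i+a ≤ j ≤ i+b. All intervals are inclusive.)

True

Check (x -> z) at every j in [6,6]:
  j=6: antecedent true; consequent true → ✓
All positions satisfy it → formula holds.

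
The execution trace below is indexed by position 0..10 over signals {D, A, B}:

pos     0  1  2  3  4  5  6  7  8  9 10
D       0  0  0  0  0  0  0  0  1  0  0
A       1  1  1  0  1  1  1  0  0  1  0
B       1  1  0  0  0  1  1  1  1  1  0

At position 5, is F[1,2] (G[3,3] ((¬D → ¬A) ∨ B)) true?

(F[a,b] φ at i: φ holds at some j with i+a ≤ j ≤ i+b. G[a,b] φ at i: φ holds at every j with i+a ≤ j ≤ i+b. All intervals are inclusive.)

Check G[3,3] ((¬D → ¬A) ∨ B) at each j in [6,7]:
  j=6: holds on [9,9]
  j=7: holds on [10,10]
Found at j=6 → formula holds.

Holds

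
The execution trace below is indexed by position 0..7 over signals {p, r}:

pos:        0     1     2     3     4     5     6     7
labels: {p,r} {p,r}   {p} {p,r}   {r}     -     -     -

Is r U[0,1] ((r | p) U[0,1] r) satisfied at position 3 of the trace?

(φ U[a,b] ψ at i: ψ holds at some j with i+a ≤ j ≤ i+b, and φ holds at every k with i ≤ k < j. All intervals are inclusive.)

Need some j in [3,4] with ((r | p) U[0,1] r), and r at every k in [3,j-1].
  j=3: ((r | p) U[0,1] r) holds; no prefix to check → satisfied.

Yes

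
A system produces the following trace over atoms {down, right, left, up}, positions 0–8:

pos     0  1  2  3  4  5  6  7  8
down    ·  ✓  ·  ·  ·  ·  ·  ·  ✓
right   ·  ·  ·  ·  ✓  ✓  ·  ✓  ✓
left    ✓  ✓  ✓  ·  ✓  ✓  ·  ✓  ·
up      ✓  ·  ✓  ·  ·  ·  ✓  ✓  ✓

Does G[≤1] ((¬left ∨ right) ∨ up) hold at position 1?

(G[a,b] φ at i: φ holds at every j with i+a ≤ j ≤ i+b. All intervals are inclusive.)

Check ((¬left ∨ right) ∨ up) at every j in [1,2]:
  j=1: false
  j=2: true
Fails at j=1 → formula fails.

Does not hold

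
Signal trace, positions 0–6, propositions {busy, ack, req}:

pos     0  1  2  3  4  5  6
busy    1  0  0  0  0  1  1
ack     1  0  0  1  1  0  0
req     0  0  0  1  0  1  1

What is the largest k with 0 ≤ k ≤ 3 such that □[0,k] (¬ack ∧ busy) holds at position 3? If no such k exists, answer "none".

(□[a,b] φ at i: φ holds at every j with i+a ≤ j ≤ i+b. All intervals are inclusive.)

(¬ack ∧ busy) must hold from j=3 onward; find where it first fails.
  j=3: fails → no k works.

none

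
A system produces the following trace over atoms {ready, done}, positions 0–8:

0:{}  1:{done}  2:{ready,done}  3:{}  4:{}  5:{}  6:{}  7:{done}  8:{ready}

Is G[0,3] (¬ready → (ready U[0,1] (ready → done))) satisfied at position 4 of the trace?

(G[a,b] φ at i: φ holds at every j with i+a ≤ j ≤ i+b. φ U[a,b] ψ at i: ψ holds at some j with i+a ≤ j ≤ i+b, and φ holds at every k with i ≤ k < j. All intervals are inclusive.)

Yes

Check (¬ready → (ready U[0,1] (ready → done))) at every j in [4,7]:
  j=4: antecedent true; consequent holds → ✓
  j=5: antecedent true; consequent holds → ✓
  j=6: antecedent true; consequent holds → ✓
  j=7: antecedent true; consequent holds → ✓
All positions satisfy it → formula holds.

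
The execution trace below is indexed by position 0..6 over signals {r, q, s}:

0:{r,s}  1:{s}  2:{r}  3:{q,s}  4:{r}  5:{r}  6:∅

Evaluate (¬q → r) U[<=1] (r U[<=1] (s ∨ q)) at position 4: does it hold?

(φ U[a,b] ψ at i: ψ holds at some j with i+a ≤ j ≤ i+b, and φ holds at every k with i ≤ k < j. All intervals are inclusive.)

Need some j in [4,5] with (r U[<=1] (s ∨ q)), and (¬q → r) at every k in [4,j-1].
  j=4: (r U[<=1] (s ∨ q)) — fails.
  j=5: (r U[<=1] (s ∨ q)) — fails.
No j in the window works → until fails.

Does not hold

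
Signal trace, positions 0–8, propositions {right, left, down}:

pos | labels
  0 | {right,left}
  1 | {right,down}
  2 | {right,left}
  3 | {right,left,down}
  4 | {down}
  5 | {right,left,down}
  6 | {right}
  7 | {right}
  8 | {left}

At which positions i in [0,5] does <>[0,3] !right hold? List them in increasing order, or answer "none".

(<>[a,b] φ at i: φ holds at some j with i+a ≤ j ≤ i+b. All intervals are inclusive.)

Evaluate at each i in [0,5]:
  i=0: ✗ (none in [0,3])
  i=1: ✓ (witness j=4)
  i=2: ✓ (witness j=4)
  i=3: ✓ (witness j=4)
  i=4: ✓ (witness j=4)
  i=5: ✓ (witness j=8)

1, 2, 3, 4, 5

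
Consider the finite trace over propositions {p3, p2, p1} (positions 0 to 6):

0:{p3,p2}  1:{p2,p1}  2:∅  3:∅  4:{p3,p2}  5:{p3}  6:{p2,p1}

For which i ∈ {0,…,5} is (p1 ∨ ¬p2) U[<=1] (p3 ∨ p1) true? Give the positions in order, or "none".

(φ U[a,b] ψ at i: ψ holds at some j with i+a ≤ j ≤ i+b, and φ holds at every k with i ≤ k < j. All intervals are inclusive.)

0, 1, 3, 4, 5

Evaluate at each i in [0,5]:
  i=0: ✓ (rhs at j=0)
  i=1: ✓ (rhs at j=1)
  i=2: ✗ (no rhs in [2,3])
  i=3: ✓ (rhs at j=4; lhs holds on [3,3])
  i=4: ✓ (rhs at j=4)
  i=5: ✓ (rhs at j=5)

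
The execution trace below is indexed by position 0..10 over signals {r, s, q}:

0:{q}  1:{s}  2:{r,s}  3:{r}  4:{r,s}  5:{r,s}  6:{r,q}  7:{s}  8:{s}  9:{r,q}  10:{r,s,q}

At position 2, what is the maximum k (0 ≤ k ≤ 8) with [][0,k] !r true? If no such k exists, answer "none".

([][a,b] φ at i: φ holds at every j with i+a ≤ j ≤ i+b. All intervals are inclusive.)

none

!r must hold from j=2 onward; find where it first fails.
  j=2: fails → no k works.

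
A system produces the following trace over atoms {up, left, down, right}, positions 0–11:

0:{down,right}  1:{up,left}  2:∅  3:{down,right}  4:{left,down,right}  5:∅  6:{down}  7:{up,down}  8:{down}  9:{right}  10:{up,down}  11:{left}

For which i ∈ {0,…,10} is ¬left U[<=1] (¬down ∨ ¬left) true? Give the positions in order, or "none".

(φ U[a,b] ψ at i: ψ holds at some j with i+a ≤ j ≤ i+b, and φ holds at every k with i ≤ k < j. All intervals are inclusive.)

Evaluate at each i in [0,10]:
  i=0: ✓ (rhs at j=0)
  i=1: ✓ (rhs at j=1)
  i=2: ✓ (rhs at j=2)
  i=3: ✓ (rhs at j=3)
  i=4: ✗ (lhs fails at k=4 before rhs at j=5)
  i=5: ✓ (rhs at j=5)
  i=6: ✓ (rhs at j=6)
  i=7: ✓ (rhs at j=7)
  i=8: ✓ (rhs at j=8)
  i=9: ✓ (rhs at j=9)
  i=10: ✓ (rhs at j=10)

0, 1, 2, 3, 5, 6, 7, 8, 9, 10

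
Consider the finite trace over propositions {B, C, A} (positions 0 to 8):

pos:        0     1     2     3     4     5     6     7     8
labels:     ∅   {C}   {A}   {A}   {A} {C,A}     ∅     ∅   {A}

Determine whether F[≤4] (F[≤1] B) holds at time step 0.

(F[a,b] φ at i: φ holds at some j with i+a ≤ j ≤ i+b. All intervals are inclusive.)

Check F[≤1] B at each j in [0,4]:
  j=0: fails (none in [0,1])
  j=1: fails (none in [1,2])
  j=2: fails (none in [2,3])
  j=3: fails (none in [3,4])
  j=4: fails (none in [4,5])
No position in the window satisfies it → formula fails.

Does not hold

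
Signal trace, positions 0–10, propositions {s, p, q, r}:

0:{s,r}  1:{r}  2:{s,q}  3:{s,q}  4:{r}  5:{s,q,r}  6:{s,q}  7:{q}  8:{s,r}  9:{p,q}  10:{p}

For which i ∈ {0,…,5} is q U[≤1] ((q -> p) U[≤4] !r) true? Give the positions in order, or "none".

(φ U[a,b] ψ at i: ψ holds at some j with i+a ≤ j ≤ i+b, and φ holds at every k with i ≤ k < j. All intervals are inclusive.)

Evaluate at each i in [0,5]:
  i=0: ✓ (rhs at j=0)
  i=1: ✓ (rhs at j=1)
  i=2: ✓ (rhs at j=2)
  i=3: ✓ (rhs at j=3)
  i=4: ✗ (no rhs in [4,5])
  i=5: ✓ (rhs at j=6; lhs holds on [5,5])

0, 1, 2, 3, 5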